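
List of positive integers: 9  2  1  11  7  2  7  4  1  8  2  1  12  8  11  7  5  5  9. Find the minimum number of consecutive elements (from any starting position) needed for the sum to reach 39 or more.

add 9: running sum 9 < 39
add 2: running sum 11 < 39
add 1: running sum 12 < 39
add 11: running sum 23 < 39
add 7: running sum 30 < 39
add 2: running sum 32 < 39
add 7: shortest ending here [9, 2, 1, 11, 7, 2, 7] sum 39, len 7
add 4: shortest ending here [9, 2, 1, 11, 7, 2, 7, 4] sum 43, len 8
add 1: shortest ending here [9, 2, 1, 11, 7, 2, 7, 4, 1] sum 44, len 9
add 8: shortest ending here [11, 7, 2, 7, 4, 1, 8] sum 40, len 7
add 2: shortest ending here [11, 7, 2, 7, 4, 1, 8, 2] sum 42, len 8
add 1: shortest ending here [11, 7, 2, 7, 4, 1, 8, 2, 1] sum 43, len 9
add 12: shortest ending here [7, 2, 7, 4, 1, 8, 2, 1, 12] sum 44, len 9
add 8: shortest ending here [7, 4, 1, 8, 2, 1, 12, 8] sum 43, len 8
add 11: shortest ending here [8, 2, 1, 12, 8, 11] sum 42, len 6
add 7: shortest ending here [1, 12, 8, 11, 7] sum 39, len 5
add 5: shortest ending here [12, 8, 11, 7, 5] sum 43, len 5
add 5: shortest ending here [12, 8, 11, 7, 5, 5] sum 48, len 6
add 9: shortest ending here [8, 11, 7, 5, 5, 9] sum 45, len 6
Shortest qualifying length: 5.

5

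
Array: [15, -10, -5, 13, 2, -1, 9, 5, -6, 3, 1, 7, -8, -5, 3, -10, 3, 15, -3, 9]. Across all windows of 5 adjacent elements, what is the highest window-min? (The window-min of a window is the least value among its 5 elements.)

Each size-5 window and its min:
(15, -10, -5, 13, 2) → min -10
(-10, -5, 13, 2, -1) → min -10
(-5, 13, 2, -1, 9) → min -5
(13, 2, -1, 9, 5) → min -1
(2, -1, 9, 5, -6) → min -6
(-1, 9, 5, -6, 3) → min -6
(9, 5, -6, 3, 1) → min -6
(5, -6, 3, 1, 7) → min -6
(-6, 3, 1, 7, -8) → min -8
(3, 1, 7, -8, -5) → min -8
(1, 7, -8, -5, 3) → min -8
(7, -8, -5, 3, -10) → min -10
(-8, -5, 3, -10, 3) → min -10
(-5, 3, -10, 3, 15) → min -10
(3, -10, 3, 15, -3) → min -10
(-10, 3, 15, -3, 9) → min -10
Highest of these is -1.

-1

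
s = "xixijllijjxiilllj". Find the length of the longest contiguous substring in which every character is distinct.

4

add x: [x] len 1
add i: [x, i] len 2
add x (repeat x, move left end past it): [i, x] len 2
add i (repeat i, move left end past it): [x, i] len 2
add j: [x, i, j] len 3
add l: [x, i, j, l] len 4
add l (repeat l, move left end past it): [l] len 1
add i: [l, i] len 2
add j: [l, i, j] len 3
add j (repeat j, move left end past it): [j] len 1
add x: [j, x] len 2
add i: [j, x, i] len 3
add i (repeat i, move left end past it): [i] len 1
add l: [i, l] len 2
add l (repeat l, move left end past it): [l] len 1
add l (repeat l, move left end past it): [l] len 1
add j: [l, j] len 2
Longest all-distinct length: 4.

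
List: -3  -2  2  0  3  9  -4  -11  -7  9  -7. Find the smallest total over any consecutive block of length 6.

-11

Window sums for each of the 6 positions:
(-3, -2, 2, 0, 3, 9) → sum 9
(-2, 2, 0, 3, 9, -4) → sum 8
(2, 0, 3, 9, -4, -11) → sum -1
(0, 3, 9, -4, -11, -7) → sum -10
(3, 9, -4, -11, -7, 9) → sum -1
(9, -4, -11, -7, 9, -7) → sum -11
Smallest of these is -11.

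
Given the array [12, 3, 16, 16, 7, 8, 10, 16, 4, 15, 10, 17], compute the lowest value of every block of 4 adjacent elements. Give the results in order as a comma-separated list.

12 3 16 16 → min 3
3 16 16 7 → min 3
16 16 7 8 → min 7
16 7 8 10 → min 7
7 8 10 16 → min 7
8 10 16 4 → min 4
10 16 4 15 → min 4
16 4 15 10 → min 4
4 15 10 17 → min 4

3, 3, 7, 7, 7, 4, 4, 4, 4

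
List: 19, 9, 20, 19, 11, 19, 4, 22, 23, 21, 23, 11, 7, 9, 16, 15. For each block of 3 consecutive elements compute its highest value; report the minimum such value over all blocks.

(19, 9, 20) → max 20
(9, 20, 19) → max 20
(20, 19, 11) → max 20
(19, 11, 19) → max 19
(11, 19, 4) → max 19
(19, 4, 22) → max 22
(4, 22, 23) → max 23
(22, 23, 21) → max 23
(23, 21, 23) → max 23
(21, 23, 11) → max 23
(23, 11, 7) → max 23
(11, 7, 9) → max 11
(7, 9, 16) → max 16
(9, 16, 15) → max 16
Minimum of these is 11.

11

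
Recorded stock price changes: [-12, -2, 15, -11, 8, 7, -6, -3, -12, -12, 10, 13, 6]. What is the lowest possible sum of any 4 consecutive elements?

[-12, -2, 15, -11] → sum -10
[-2, 15, -11, 8] → sum 10
[15, -11, 8, 7] → sum 19
[-11, 8, 7, -6] → sum -2
[8, 7, -6, -3] → sum 6
[7, -6, -3, -12] → sum -14
[-6, -3, -12, -12] → sum -33
[-3, -12, -12, 10] → sum -17
[-12, -12, 10, 13] → sum -1
[-12, 10, 13, 6] → sum 17
Lowest of these is -33.

-33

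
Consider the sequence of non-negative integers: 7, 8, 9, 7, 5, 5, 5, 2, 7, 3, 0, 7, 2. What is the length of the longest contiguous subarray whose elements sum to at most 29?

7

Extend to the right; shrink from the left whenever the sum exceeds 29:
add 7: [7] sum 7, len 1
add 8: [7, 8] sum 15, len 2
add 9: [7, 8, 9] sum 24, len 3
add 7: [8, 9, 7] sum 24, len 3
add 5: [8, 9, 7, 5] sum 29, len 4
add 5: [9, 7, 5, 5] sum 26, len 4
add 5: [7, 5, 5, 5] sum 22, len 4
add 2: [7, 5, 5, 5, 2] sum 24, len 5
add 7: [5, 5, 5, 2, 7] sum 24, len 5
add 3: [5, 5, 5, 2, 7, 3] sum 27, len 6
add 0: [5, 5, 5, 2, 7, 3, 0] sum 27, len 7
add 7: [5, 5, 2, 7, 3, 0, 7] sum 29, len 7
add 2: [5, 2, 7, 3, 0, 7, 2] sum 26, len 7
Longest length seen: 7.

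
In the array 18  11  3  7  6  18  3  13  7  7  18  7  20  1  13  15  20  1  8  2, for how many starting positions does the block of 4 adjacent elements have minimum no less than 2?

10

[18, 11, 3, 7] → min 3  ≥ 2 ✓
[11, 3, 7, 6] → min 3  ≥ 2 ✓
[3, 7, 6, 18] → min 3  ≥ 2 ✓
[7, 6, 18, 3] → min 3  ≥ 2 ✓
[6, 18, 3, 13] → min 3  ≥ 2 ✓
[18, 3, 13, 7] → min 3  ≥ 2 ✓
[3, 13, 7, 7] → min 3  ≥ 2 ✓
[13, 7, 7, 18] → min 7  ≥ 2 ✓
[7, 7, 18, 7] → min 7  ≥ 2 ✓
[7, 18, 7, 20] → min 7  ≥ 2 ✓
[18, 7, 20, 1] → min 1
[7, 20, 1, 13] → min 1
[20, 1, 13, 15] → min 1
[1, 13, 15, 20] → min 1
[13, 15, 20, 1] → min 1
[15, 20, 1, 8] → min 1
[20, 1, 8, 2] → min 1
10 windows satisfy the condition.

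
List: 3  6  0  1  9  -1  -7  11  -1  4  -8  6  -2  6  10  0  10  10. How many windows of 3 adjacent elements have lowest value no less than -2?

3 6 0 → min 0  ≥ -2 ✓
6 0 1 → min 0  ≥ -2 ✓
0 1 9 → min 0  ≥ -2 ✓
1 9 -1 → min -1  ≥ -2 ✓
9 -1 -7 → min -7
-1 -7 11 → min -7
-7 11 -1 → min -7
11 -1 4 → min -1  ≥ -2 ✓
-1 4 -8 → min -8
4 -8 6 → min -8
-8 6 -2 → min -8
6 -2 6 → min -2  ≥ -2 ✓
-2 6 10 → min -2  ≥ -2 ✓
6 10 0 → min 0  ≥ -2 ✓
10 0 10 → min 0  ≥ -2 ✓
0 10 10 → min 0  ≥ -2 ✓
10 windows satisfy the condition.

10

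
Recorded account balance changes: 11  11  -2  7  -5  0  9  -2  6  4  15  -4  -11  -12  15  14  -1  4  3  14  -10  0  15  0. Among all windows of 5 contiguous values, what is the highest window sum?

[11, 11, -2, 7, -5] → sum 22
[11, -2, 7, -5, 0] → sum 11
[-2, 7, -5, 0, 9] → sum 9
[7, -5, 0, 9, -2] → sum 9
[-5, 0, 9, -2, 6] → sum 8
[0, 9, -2, 6, 4] → sum 17
[9, -2, 6, 4, 15] → sum 32
[-2, 6, 4, 15, -4] → sum 19
[6, 4, 15, -4, -11] → sum 10
[4, 15, -4, -11, -12] → sum -8
[15, -4, -11, -12, 15] → sum 3
[-4, -11, -12, 15, 14] → sum 2
[-11, -12, 15, 14, -1] → sum 5
[-12, 15, 14, -1, 4] → sum 20
[15, 14, -1, 4, 3] → sum 35
[14, -1, 4, 3, 14] → sum 34
[-1, 4, 3, 14, -10] → sum 10
[4, 3, 14, -10, 0] → sum 11
[3, 14, -10, 0, 15] → sum 22
[14, -10, 0, 15, 0] → sum 19
Highest of these is 35.

35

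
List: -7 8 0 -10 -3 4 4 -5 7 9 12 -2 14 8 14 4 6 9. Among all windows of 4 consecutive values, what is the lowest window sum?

-9

-7 8 0 -10 → sum -9
8 0 -10 -3 → sum -5
0 -10 -3 4 → sum -9
-10 -3 4 4 → sum -5
-3 4 4 -5 → sum 0
4 4 -5 7 → sum 10
4 -5 7 9 → sum 15
-5 7 9 12 → sum 23
7 9 12 -2 → sum 26
9 12 -2 14 → sum 33
12 -2 14 8 → sum 32
-2 14 8 14 → sum 34
14 8 14 4 → sum 40
8 14 4 6 → sum 32
14 4 6 9 → sum 33
Lowest of these is -9.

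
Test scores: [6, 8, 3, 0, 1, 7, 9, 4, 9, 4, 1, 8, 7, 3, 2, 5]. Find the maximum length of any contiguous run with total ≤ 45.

→ 6: sum 6, len 1
→ 8: sum 14, len 2
→ 3: sum 17, len 3
→ 0: sum 17, len 4
→ 1: sum 18, len 5
→ 7: sum 25, len 6
→ 9: sum 34, len 7
→ 4: sum 38, len 8
→ 9 (dropped 6): sum 41, len 8
→ 4: sum 45, len 9
→ 1 (dropped 8): sum 38, len 9
→ 8 (dropped 3): sum 43, len 9
→ 7 (dropped 0, 1, 7): sum 42, len 7
→ 3: sum 45, len 8
→ 2 (dropped 9): sum 38, len 8
→ 5: sum 43, len 9
Longest length seen: 9.

9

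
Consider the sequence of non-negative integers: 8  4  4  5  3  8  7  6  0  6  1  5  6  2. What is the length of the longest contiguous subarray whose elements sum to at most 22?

Extend to the right; shrink from the left whenever the sum exceeds 22:
→ 8: sum 8, len 1
→ 4: sum 12, len 2
→ 4: sum 16, len 3
→ 5: sum 21, len 4
→ 3 (dropped 8): sum 16, len 4
→ 8 (dropped 4): sum 20, len 4
→ 7 (dropped 4, 5): sum 18, len 3
→ 6 (dropped 3): sum 21, len 3
→ 0: sum 21, len 4
→ 6 (dropped 8): sum 19, len 4
→ 1: sum 20, len 5
→ 5 (dropped 7): sum 18, len 5
→ 6 (dropped 6): sum 18, len 5
→ 2: sum 20, len 6
Longest length seen: 6.

6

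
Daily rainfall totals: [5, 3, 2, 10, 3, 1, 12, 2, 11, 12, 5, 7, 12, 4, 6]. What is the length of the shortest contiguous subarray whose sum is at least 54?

7

add 5: running sum 5 < 54
add 3: running sum 8 < 54
add 2: running sum 10 < 54
add 10: running sum 20 < 54
add 3: running sum 23 < 54
add 1: running sum 24 < 54
add 12: running sum 36 < 54
add 2: running sum 38 < 54
add 11: running sum 49 < 54
end 9: [3, 2, 10, 3, 1, 12, 2, 11, 12] sum 56, len 9
end 10: [10, 3, 1, 12, 2, 11, 12, 5] sum 56, len 8
end 11: [10, 3, 1, 12, 2, 11, 12, 5, 7] sum 63, len 9
end 12: [12, 2, 11, 12, 5, 7, 12] sum 61, len 7
end 13: [12, 2, 11, 12, 5, 7, 12, 4] sum 65, len 8
end 14: [11, 12, 5, 7, 12, 4, 6] sum 57, len 7
Shortest qualifying length: 7.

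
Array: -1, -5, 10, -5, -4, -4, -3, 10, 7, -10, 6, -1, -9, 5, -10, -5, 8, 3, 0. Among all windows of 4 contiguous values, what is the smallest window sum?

[-1, -5, 10, -5] → sum -1
[-5, 10, -5, -4] → sum -4
[10, -5, -4, -4] → sum -3
[-5, -4, -4, -3] → sum -16
[-4, -4, -3, 10] → sum -1
[-4, -3, 10, 7] → sum 10
[-3, 10, 7, -10] → sum 4
[10, 7, -10, 6] → sum 13
[7, -10, 6, -1] → sum 2
[-10, 6, -1, -9] → sum -14
[6, -1, -9, 5] → sum 1
[-1, -9, 5, -10] → sum -15
[-9, 5, -10, -5] → sum -19
[5, -10, -5, 8] → sum -2
[-10, -5, 8, 3] → sum -4
[-5, 8, 3, 0] → sum 6
Smallest of these is -19.

-19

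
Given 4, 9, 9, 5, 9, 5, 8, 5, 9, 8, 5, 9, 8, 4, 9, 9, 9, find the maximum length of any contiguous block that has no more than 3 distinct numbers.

12

[4] 1 distinct, len 1
[4, 9] 2 distinct, len 2
[4, 9, 9] 2 distinct, len 3
[4, 9, 9, 5] 3 distinct, len 4
[4, 9, 9, 5, 9] 3 distinct, len 5
[4, 9, 9, 5, 9, 5] 3 distinct, len 6
[9, 9, 5, 9, 5, 8] 3 distinct, len 6
[9, 9, 5, 9, 5, 8, 5] 3 distinct, len 7
[9, 9, 5, 9, 5, 8, 5, 9] 3 distinct, len 8
[9, 9, 5, 9, 5, 8, 5, 9, 8] 3 distinct, len 9
[9, 9, 5, 9, 5, 8, 5, 9, 8, 5] 3 distinct, len 10
[9, 9, 5, 9, 5, 8, 5, 9, 8, 5, 9] 3 distinct, len 11
[9, 9, 5, 9, 5, 8, 5, 9, 8, 5, 9, 8] 3 distinct, len 12
[9, 8, 4] 3 distinct, len 3
[9, 8, 4, 9] 3 distinct, len 4
[9, 8, 4, 9, 9] 3 distinct, len 5
[9, 8, 4, 9, 9, 9] 3 distinct, len 6
Longest length with ≤3 distinct: 12.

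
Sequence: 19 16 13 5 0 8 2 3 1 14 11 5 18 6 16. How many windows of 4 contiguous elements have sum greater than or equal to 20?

9

(19, 16, 13, 5) → sum 53  ≥ 20 ✓
(16, 13, 5, 0) → sum 34  ≥ 20 ✓
(13, 5, 0, 8) → sum 26  ≥ 20 ✓
(5, 0, 8, 2) → sum 15
(0, 8, 2, 3) → sum 13
(8, 2, 3, 1) → sum 14
(2, 3, 1, 14) → sum 20  ≥ 20 ✓
(3, 1, 14, 11) → sum 29  ≥ 20 ✓
(1, 14, 11, 5) → sum 31  ≥ 20 ✓
(14, 11, 5, 18) → sum 48  ≥ 20 ✓
(11, 5, 18, 6) → sum 40  ≥ 20 ✓
(5, 18, 6, 16) → sum 45  ≥ 20 ✓
9 windows satisfy the condition.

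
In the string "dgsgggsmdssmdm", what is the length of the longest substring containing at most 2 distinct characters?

6

[d] 1 distinct, len 1
[d, g] 2 distinct, len 2
[g, s] 2 distinct, len 2
[g, s, g] 2 distinct, len 3
[g, s, g, g] 2 distinct, len 4
[g, s, g, g, g] 2 distinct, len 5
[g, s, g, g, g, s] 2 distinct, len 6
[s, m] 2 distinct, len 2
[m, d] 2 distinct, len 2
[d, s] 2 distinct, len 2
[d, s, s] 2 distinct, len 3
[s, s, m] 2 distinct, len 3
[m, d] 2 distinct, len 2
[m, d, m] 2 distinct, len 3
Longest length with ≤2 distinct: 6.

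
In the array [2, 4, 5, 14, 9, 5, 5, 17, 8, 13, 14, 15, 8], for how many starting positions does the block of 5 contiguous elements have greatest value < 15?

3

2 4 5 14 9 → max 14  < 15 ✓
4 5 14 9 5 → max 14  < 15 ✓
5 14 9 5 5 → max 14  < 15 ✓
14 9 5 5 17 → max 17
9 5 5 17 8 → max 17
5 5 17 8 13 → max 17
5 17 8 13 14 → max 17
17 8 13 14 15 → max 17
8 13 14 15 8 → max 15
3 windows satisfy the condition.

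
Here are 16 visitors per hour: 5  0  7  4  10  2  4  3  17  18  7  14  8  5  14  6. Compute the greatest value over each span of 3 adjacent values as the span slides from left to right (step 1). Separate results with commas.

7, 7, 10, 10, 10, 4, 17, 18, 18, 18, 14, 14, 14, 14

Sliding a size-3 window across the 16 values:
(5, 0, 7) → max 7
(0, 7, 4) → max 7
(7, 4, 10) → max 10
(4, 10, 2) → max 10
(10, 2, 4) → max 10
(2, 4, 3) → max 4
(4, 3, 17) → max 17
(3, 17, 18) → max 18
(17, 18, 7) → max 18
(18, 7, 14) → max 18
(7, 14, 8) → max 14
(14, 8, 5) → max 14
(8, 5, 14) → max 14
(5, 14, 6) → max 14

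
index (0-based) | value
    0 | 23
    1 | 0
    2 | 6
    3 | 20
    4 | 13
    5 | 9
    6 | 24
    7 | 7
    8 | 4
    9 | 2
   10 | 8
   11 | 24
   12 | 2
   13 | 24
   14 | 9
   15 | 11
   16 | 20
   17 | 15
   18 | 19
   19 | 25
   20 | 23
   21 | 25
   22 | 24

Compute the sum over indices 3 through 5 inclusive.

Elements at indices 3..5: 20, 13, 9
sum(20, 13, 9) = 42

42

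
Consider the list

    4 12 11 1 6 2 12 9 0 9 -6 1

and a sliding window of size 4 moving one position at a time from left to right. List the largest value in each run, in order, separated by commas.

[4, 12, 11, 1] → max 12
[12, 11, 1, 6] → max 12
[11, 1, 6, 2] → max 11
[1, 6, 2, 12] → max 12
[6, 2, 12, 9] → max 12
[2, 12, 9, 0] → max 12
[12, 9, 0, 9] → max 12
[9, 0, 9, -6] → max 9
[0, 9, -6, 1] → max 9

12, 12, 11, 12, 12, 12, 12, 9, 9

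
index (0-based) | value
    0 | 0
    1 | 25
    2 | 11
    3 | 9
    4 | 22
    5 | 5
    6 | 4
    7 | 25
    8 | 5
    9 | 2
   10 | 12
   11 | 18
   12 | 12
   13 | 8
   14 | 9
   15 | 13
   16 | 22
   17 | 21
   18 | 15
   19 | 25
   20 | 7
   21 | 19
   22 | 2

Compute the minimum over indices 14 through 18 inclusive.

Elements at indices 14..18: 9, 13, 22, 21, 15
min(9, 13, 22, 21, 15) = 9

9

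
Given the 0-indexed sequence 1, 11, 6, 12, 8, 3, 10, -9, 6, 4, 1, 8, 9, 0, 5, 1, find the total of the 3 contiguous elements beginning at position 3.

23

Elements at indices 3..5: 12, 8, 3
sum(12, 8, 3) = 23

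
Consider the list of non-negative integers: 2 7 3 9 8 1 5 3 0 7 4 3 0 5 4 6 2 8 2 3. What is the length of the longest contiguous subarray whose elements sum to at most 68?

16

Extend to the right; shrink from the left whenever the sum exceeds 68:
add 2: [2] sum 2, len 1
add 7: [2, 7] sum 9, len 2
add 3: [2, 7, 3] sum 12, len 3
add 9: [2, 7, 3, 9] sum 21, len 4
add 8: [2, 7, 3, 9, 8] sum 29, len 5
add 1: [2, 7, 3, 9, 8, 1] sum 30, len 6
add 5: [2, 7, 3, 9, 8, 1, 5] sum 35, len 7
add 3: [2, 7, 3, 9, 8, 1, 5, 3] sum 38, len 8
add 0: [2, 7, 3, 9, 8, 1, 5, 3, 0] sum 38, len 9
add 7: [2, 7, 3, 9, 8, 1, 5, 3, 0, 7] sum 45, len 10
add 4: [2, 7, 3, 9, 8, 1, 5, 3, 0, 7, 4] sum 49, len 11
add 3: [2, 7, 3, 9, 8, 1, 5, 3, 0, 7, 4, 3] sum 52, len 12
add 0: [2, 7, 3, 9, 8, 1, 5, 3, 0, 7, 4, 3, 0] sum 52, len 13
add 5: [2, 7, 3, 9, 8, 1, 5, 3, 0, 7, 4, 3, 0, 5] sum 57, len 14
add 4: [2, 7, 3, 9, 8, 1, 5, 3, 0, 7, 4, 3, 0, 5, 4] sum 61, len 15
add 6: [2, 7, 3, 9, 8, 1, 5, 3, 0, 7, 4, 3, 0, 5, 4, 6] sum 67, len 16
add 2: [7, 3, 9, 8, 1, 5, 3, 0, 7, 4, 3, 0, 5, 4, 6, 2] sum 67, len 16
add 8: [3, 9, 8, 1, 5, 3, 0, 7, 4, 3, 0, 5, 4, 6, 2, 8] sum 68, len 16
add 2: [9, 8, 1, 5, 3, 0, 7, 4, 3, 0, 5, 4, 6, 2, 8, 2] sum 67, len 16
add 3: [8, 1, 5, 3, 0, 7, 4, 3, 0, 5, 4, 6, 2, 8, 2, 3] sum 61, len 16
Longest length seen: 16.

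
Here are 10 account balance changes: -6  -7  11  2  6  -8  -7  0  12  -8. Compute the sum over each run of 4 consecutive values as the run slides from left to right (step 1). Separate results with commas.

0, 12, 11, -7, -9, -3, -3

Sliding a size-4 window across the 10 values:
-6 -7 11 2 → sum 0
-7 11 2 6 → sum 12
11 2 6 -8 → sum 11
2 6 -8 -7 → sum -7
6 -8 -7 0 → sum -9
-8 -7 0 12 → sum -3
-7 0 12 -8 → sum -3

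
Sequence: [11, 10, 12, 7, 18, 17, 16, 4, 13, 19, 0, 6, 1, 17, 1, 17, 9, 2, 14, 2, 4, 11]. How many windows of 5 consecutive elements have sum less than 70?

17

11 10 12 7 18 → sum 58  < 70 ✓
10 12 7 18 17 → sum 64  < 70 ✓
12 7 18 17 16 → sum 70
7 18 17 16 4 → sum 62  < 70 ✓
18 17 16 4 13 → sum 68  < 70 ✓
17 16 4 13 19 → sum 69  < 70 ✓
16 4 13 19 0 → sum 52  < 70 ✓
4 13 19 0 6 → sum 42  < 70 ✓
13 19 0 6 1 → sum 39  < 70 ✓
19 0 6 1 17 → sum 43  < 70 ✓
0 6 1 17 1 → sum 25  < 70 ✓
6 1 17 1 17 → sum 42  < 70 ✓
1 17 1 17 9 → sum 45  < 70 ✓
17 1 17 9 2 → sum 46  < 70 ✓
1 17 9 2 14 → sum 43  < 70 ✓
17 9 2 14 2 → sum 44  < 70 ✓
9 2 14 2 4 → sum 31  < 70 ✓
2 14 2 4 11 → sum 33  < 70 ✓
17 windows satisfy the condition.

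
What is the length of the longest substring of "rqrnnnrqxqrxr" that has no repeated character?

[r] len 1
[r, q] len 2
[q, r] len 2
[q, r, n] len 3
[n] len 1
[n] len 1
[n, r] len 2
[n, r, q] len 3
[n, r, q, x] len 4
[x, q] len 2
[x, q, r] len 3
[q, r, x] len 3
[x, r] len 2
Longest all-distinct length: 4.

4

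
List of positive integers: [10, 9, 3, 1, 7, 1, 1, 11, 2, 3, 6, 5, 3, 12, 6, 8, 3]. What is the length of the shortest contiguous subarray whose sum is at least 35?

add 10: running sum 10 < 35
add 9: running sum 19 < 35
add 3: running sum 22 < 35
add 1: running sum 23 < 35
add 7: running sum 30 < 35
add 1: running sum 31 < 35
add 1: running sum 32 < 35
end 7: [10, 9, 3, 1, 7, 1, 1, 11] sum 43, len 8
end 8: [9, 3, 1, 7, 1, 1, 11, 2] sum 35, len 8
end 9: [9, 3, 1, 7, 1, 1, 11, 2, 3] sum 38, len 9
end 10: [3, 1, 7, 1, 1, 11, 2, 3, 6] sum 35, len 9
end 11: [7, 1, 1, 11, 2, 3, 6, 5] sum 36, len 8
end 12: [7, 1, 1, 11, 2, 3, 6, 5, 3] sum 39, len 9
end 13: [11, 2, 3, 6, 5, 3, 12] sum 42, len 7
end 14: [3, 6, 5, 3, 12, 6] sum 35, len 6
end 15: [6, 5, 3, 12, 6, 8] sum 40, len 6
end 16: [5, 3, 12, 6, 8, 3] sum 37, len 6
Shortest qualifying length: 6.

6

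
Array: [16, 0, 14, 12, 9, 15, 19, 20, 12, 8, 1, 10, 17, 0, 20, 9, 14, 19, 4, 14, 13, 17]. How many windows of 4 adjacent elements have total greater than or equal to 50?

8

(16, 0, 14, 12) → sum 42
(0, 14, 12, 9) → sum 35
(14, 12, 9, 15) → sum 50  ≥ 50 ✓
(12, 9, 15, 19) → sum 55  ≥ 50 ✓
(9, 15, 19, 20) → sum 63  ≥ 50 ✓
(15, 19, 20, 12) → sum 66  ≥ 50 ✓
(19, 20, 12, 8) → sum 59  ≥ 50 ✓
(20, 12, 8, 1) → sum 41
(12, 8, 1, 10) → sum 31
(8, 1, 10, 17) → sum 36
(1, 10, 17, 0) → sum 28
(10, 17, 0, 20) → sum 47
(17, 0, 20, 9) → sum 46
(0, 20, 9, 14) → sum 43
(20, 9, 14, 19) → sum 62  ≥ 50 ✓
(9, 14, 19, 4) → sum 46
(14, 19, 4, 14) → sum 51  ≥ 50 ✓
(19, 4, 14, 13) → sum 50  ≥ 50 ✓
(4, 14, 13, 17) → sum 48
8 windows satisfy the condition.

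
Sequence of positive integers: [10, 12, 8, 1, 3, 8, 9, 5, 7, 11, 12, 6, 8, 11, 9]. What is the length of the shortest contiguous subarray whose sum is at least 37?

4

add 10: running sum 10 < 37
add 12: running sum 22 < 37
add 8: running sum 30 < 37
add 1: running sum 31 < 37
add 3: running sum 34 < 37
end 5: [10, 12, 8, 1, 3, 8] sum 42, len 6
end 6: [12, 8, 1, 3, 8, 9] sum 41, len 6
end 7: [12, 8, 1, 3, 8, 9, 5] sum 46, len 7
end 8: [8, 1, 3, 8, 9, 5, 7] sum 41, len 7
end 9: [8, 9, 5, 7, 11] sum 40, len 5
end 10: [9, 5, 7, 11, 12] sum 44, len 5
end 11: [5, 7, 11, 12, 6] sum 41, len 5
end 12: [11, 12, 6, 8] sum 37, len 4
end 13: [12, 6, 8, 11] sum 37, len 4
end 14: [12, 6, 8, 11, 9] sum 46, len 5
Shortest qualifying length: 4.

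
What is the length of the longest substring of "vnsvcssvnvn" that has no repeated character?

4

add v: [v] len 1
add n: [v, n] len 2
add s: [v, n, s] len 3
add v (repeat v, move left end past it): [n, s, v] len 3
add c: [n, s, v, c] len 4
add s (repeat s, move left end past it): [v, c, s] len 3
add s (repeat s, move left end past it): [s] len 1
add v: [s, v] len 2
add n: [s, v, n] len 3
add v (repeat v, move left end past it): [n, v] len 2
add n (repeat n, move left end past it): [v, n] len 2
Longest all-distinct length: 4.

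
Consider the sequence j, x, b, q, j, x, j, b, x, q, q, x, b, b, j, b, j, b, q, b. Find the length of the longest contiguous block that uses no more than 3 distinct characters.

8

Extend right; when distinct count exceeds 3, shrink from the left:
add j: window [j] (1 distinct), len 1
add x: window [j, x] (2 distinct), len 2
add b: window [j, x, b] (3 distinct), len 3
add q: window [x, b, q] (3 distinct), len 3
add j: window [b, q, j] (3 distinct), len 3
add x: window [q, j, x] (3 distinct), len 3
add j: window [q, j, x, j] (3 distinct), len 4
add b: window [j, x, j, b] (3 distinct), len 4
add x: window [j, x, j, b, x] (3 distinct), len 5
add q: window [b, x, q] (3 distinct), len 3
add q: window [b, x, q, q] (3 distinct), len 4
add x: window [b, x, q, q, x] (3 distinct), len 5
add b: window [b, x, q, q, x, b] (3 distinct), len 6
add b: window [b, x, q, q, x, b, b] (3 distinct), len 7
add j: window [x, b, b, j] (3 distinct), len 4
add b: window [x, b, b, j, b] (3 distinct), len 5
add j: window [x, b, b, j, b, j] (3 distinct), len 6
add b: window [x, b, b, j, b, j, b] (3 distinct), len 7
add q: window [b, b, j, b, j, b, q] (3 distinct), len 7
add b: window [b, b, j, b, j, b, q, b] (3 distinct), len 8
Longest length with ≤3 distinct: 8.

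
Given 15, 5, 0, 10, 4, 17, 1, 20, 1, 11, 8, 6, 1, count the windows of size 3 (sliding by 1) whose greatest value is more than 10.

(15, 5, 0) → max 15  > 10 ✓
(5, 0, 10) → max 10
(0, 10, 4) → max 10
(10, 4, 17) → max 17  > 10 ✓
(4, 17, 1) → max 17  > 10 ✓
(17, 1, 20) → max 20  > 10 ✓
(1, 20, 1) → max 20  > 10 ✓
(20, 1, 11) → max 20  > 10 ✓
(1, 11, 8) → max 11  > 10 ✓
(11, 8, 6) → max 11  > 10 ✓
(8, 6, 1) → max 8
8 windows satisfy the condition.

8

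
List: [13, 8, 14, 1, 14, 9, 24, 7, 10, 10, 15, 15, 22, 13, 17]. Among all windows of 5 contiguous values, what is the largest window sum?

82

Window sums for each of the 11 positions:
13 8 14 1 14 → sum 50
8 14 1 14 9 → sum 46
14 1 14 9 24 → sum 62
1 14 9 24 7 → sum 55
14 9 24 7 10 → sum 64
9 24 7 10 10 → sum 60
24 7 10 10 15 → sum 66
7 10 10 15 15 → sum 57
10 10 15 15 22 → sum 72
10 15 15 22 13 → sum 75
15 15 22 13 17 → sum 82
Largest of these is 82.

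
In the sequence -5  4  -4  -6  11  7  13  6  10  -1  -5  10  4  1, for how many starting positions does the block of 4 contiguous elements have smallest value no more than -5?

8

-5 4 -4 -6 → min -6  ≤ -5 ✓
4 -4 -6 11 → min -6  ≤ -5 ✓
-4 -6 11 7 → min -6  ≤ -5 ✓
-6 11 7 13 → min -6  ≤ -5 ✓
11 7 13 6 → min 6
7 13 6 10 → min 6
13 6 10 -1 → min -1
6 10 -1 -5 → min -5  ≤ -5 ✓
10 -1 -5 10 → min -5  ≤ -5 ✓
-1 -5 10 4 → min -5  ≤ -5 ✓
-5 10 4 1 → min -5  ≤ -5 ✓
8 windows satisfy the condition.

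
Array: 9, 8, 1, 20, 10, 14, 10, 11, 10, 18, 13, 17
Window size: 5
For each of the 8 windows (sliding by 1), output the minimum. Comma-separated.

1, 1, 1, 10, 10, 10, 10, 10

Sliding a size-5 window across the 12 values:
9 8 1 20 10 → min 1
8 1 20 10 14 → min 1
1 20 10 14 10 → min 1
20 10 14 10 11 → min 10
10 14 10 11 10 → min 10
14 10 11 10 18 → min 10
10 11 10 18 13 → min 10
11 10 18 13 17 → min 10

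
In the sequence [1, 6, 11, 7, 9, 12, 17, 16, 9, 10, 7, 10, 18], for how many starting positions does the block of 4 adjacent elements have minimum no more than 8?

7

[1, 6, 11, 7] → min 1  ≤ 8 ✓
[6, 11, 7, 9] → min 6  ≤ 8 ✓
[11, 7, 9, 12] → min 7  ≤ 8 ✓
[7, 9, 12, 17] → min 7  ≤ 8 ✓
[9, 12, 17, 16] → min 9
[12, 17, 16, 9] → min 9
[17, 16, 9, 10] → min 9
[16, 9, 10, 7] → min 7  ≤ 8 ✓
[9, 10, 7, 10] → min 7  ≤ 8 ✓
[10, 7, 10, 18] → min 7  ≤ 8 ✓
7 windows satisfy the condition.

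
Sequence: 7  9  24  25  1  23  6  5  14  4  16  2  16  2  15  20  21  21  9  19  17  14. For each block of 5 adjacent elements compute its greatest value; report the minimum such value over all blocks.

16

Each size-5 window and its max:
(7, 9, 24, 25, 1) → max 25
(9, 24, 25, 1, 23) → max 25
(24, 25, 1, 23, 6) → max 25
(25, 1, 23, 6, 5) → max 25
(1, 23, 6, 5, 14) → max 23
(23, 6, 5, 14, 4) → max 23
(6, 5, 14, 4, 16) → max 16
(5, 14, 4, 16, 2) → max 16
(14, 4, 16, 2, 16) → max 16
(4, 16, 2, 16, 2) → max 16
(16, 2, 16, 2, 15) → max 16
(2, 16, 2, 15, 20) → max 20
(16, 2, 15, 20, 21) → max 21
(2, 15, 20, 21, 21) → max 21
(15, 20, 21, 21, 9) → max 21
(20, 21, 21, 9, 19) → max 21
(21, 21, 9, 19, 17) → max 21
(21, 9, 19, 17, 14) → max 21
Minimum of these is 16.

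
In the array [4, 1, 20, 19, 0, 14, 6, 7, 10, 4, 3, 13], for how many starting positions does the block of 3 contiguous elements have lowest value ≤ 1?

5

(4, 1, 20) → min 1  ≤ 1 ✓
(1, 20, 19) → min 1  ≤ 1 ✓
(20, 19, 0) → min 0  ≤ 1 ✓
(19, 0, 14) → min 0  ≤ 1 ✓
(0, 14, 6) → min 0  ≤ 1 ✓
(14, 6, 7) → min 6
(6, 7, 10) → min 6
(7, 10, 4) → min 4
(10, 4, 3) → min 3
(4, 3, 13) → min 3
5 windows satisfy the condition.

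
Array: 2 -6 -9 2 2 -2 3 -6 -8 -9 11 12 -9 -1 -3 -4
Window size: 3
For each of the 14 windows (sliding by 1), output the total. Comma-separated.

[2, -6, -9] → sum -13
[-6, -9, 2] → sum -13
[-9, 2, 2] → sum -5
[2, 2, -2] → sum 2
[2, -2, 3] → sum 3
[-2, 3, -6] → sum -5
[3, -6, -8] → sum -11
[-6, -8, -9] → sum -23
[-8, -9, 11] → sum -6
[-9, 11, 12] → sum 14
[11, 12, -9] → sum 14
[12, -9, -1] → sum 2
[-9, -1, -3] → sum -13
[-1, -3, -4] → sum -8

-13, -13, -5, 2, 3, -5, -11, -23, -6, 14, 14, 2, -13, -8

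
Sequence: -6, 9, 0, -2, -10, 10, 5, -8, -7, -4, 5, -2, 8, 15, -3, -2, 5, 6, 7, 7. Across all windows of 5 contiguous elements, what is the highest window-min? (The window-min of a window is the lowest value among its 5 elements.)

-2

-6 9 0 -2 -10 → min -10
9 0 -2 -10 10 → min -10
0 -2 -10 10 5 → min -10
-2 -10 10 5 -8 → min -10
-10 10 5 -8 -7 → min -10
10 5 -8 -7 -4 → min -8
5 -8 -7 -4 5 → min -8
-8 -7 -4 5 -2 → min -8
-7 -4 5 -2 8 → min -7
-4 5 -2 8 15 → min -4
5 -2 8 15 -3 → min -3
-2 8 15 -3 -2 → min -3
8 15 -3 -2 5 → min -3
15 -3 -2 5 6 → min -3
-3 -2 5 6 7 → min -3
-2 5 6 7 7 → min -2
Highest of these is -2.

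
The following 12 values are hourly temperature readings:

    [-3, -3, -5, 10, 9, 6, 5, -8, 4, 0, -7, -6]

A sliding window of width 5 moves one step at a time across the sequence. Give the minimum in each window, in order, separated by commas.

-5, -5, -5, -8, -8, -8, -8, -8

[-3, -3, -5, 10, 9] → min -5
[-3, -5, 10, 9, 6] → min -5
[-5, 10, 9, 6, 5] → min -5
[10, 9, 6, 5, -8] → min -8
[9, 6, 5, -8, 4] → min -8
[6, 5, -8, 4, 0] → min -8
[5, -8, 4, 0, -7] → min -8
[-8, 4, 0, -7, -6] → min -8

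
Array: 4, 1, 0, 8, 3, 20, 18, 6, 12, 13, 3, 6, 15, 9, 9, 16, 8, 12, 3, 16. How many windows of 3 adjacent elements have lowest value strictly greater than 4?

(4, 1, 0) → min 0
(1, 0, 8) → min 0
(0, 8, 3) → min 0
(8, 3, 20) → min 3
(3, 20, 18) → min 3
(20, 18, 6) → min 6  > 4 ✓
(18, 6, 12) → min 6  > 4 ✓
(6, 12, 13) → min 6  > 4 ✓
(12, 13, 3) → min 3
(13, 3, 6) → min 3
(3, 6, 15) → min 3
(6, 15, 9) → min 6  > 4 ✓
(15, 9, 9) → min 9  > 4 ✓
(9, 9, 16) → min 9  > 4 ✓
(9, 16, 8) → min 8  > 4 ✓
(16, 8, 12) → min 8  > 4 ✓
(8, 12, 3) → min 3
(12, 3, 16) → min 3
8 windows satisfy the condition.

8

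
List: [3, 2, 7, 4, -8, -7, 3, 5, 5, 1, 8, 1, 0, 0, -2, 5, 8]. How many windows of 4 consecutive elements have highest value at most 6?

[3, 2, 7, 4] → max 7
[2, 7, 4, -8] → max 7
[7, 4, -8, -7] → max 7
[4, -8, -7, 3] → max 4  ≤ 6 ✓
[-8, -7, 3, 5] → max 5  ≤ 6 ✓
[-7, 3, 5, 5] → max 5  ≤ 6 ✓
[3, 5, 5, 1] → max 5  ≤ 6 ✓
[5, 5, 1, 8] → max 8
[5, 1, 8, 1] → max 8
[1, 8, 1, 0] → max 8
[8, 1, 0, 0] → max 8
[1, 0, 0, -2] → max 1  ≤ 6 ✓
[0, 0, -2, 5] → max 5  ≤ 6 ✓
[0, -2, 5, 8] → max 8
6 windows satisfy the condition.

6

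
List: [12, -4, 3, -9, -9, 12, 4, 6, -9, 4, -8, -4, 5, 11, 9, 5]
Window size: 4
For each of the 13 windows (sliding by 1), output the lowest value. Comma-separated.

12 -4 3 -9 → min -9
-4 3 -9 -9 → min -9
3 -9 -9 12 → min -9
-9 -9 12 4 → min -9
-9 12 4 6 → min -9
12 4 6 -9 → min -9
4 6 -9 4 → min -9
6 -9 4 -8 → min -9
-9 4 -8 -4 → min -9
4 -8 -4 5 → min -8
-8 -4 5 11 → min -8
-4 5 11 9 → min -4
5 11 9 5 → min 5

-9, -9, -9, -9, -9, -9, -9, -9, -9, -8, -8, -4, 5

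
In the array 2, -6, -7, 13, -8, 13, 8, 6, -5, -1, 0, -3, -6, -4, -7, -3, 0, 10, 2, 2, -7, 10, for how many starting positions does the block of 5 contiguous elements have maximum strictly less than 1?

5

[2, -6, -7, 13, -8] → max 13
[-6, -7, 13, -8, 13] → max 13
[-7, 13, -8, 13, 8] → max 13
[13, -8, 13, 8, 6] → max 13
[-8, 13, 8, 6, -5] → max 13
[13, 8, 6, -5, -1] → max 13
[8, 6, -5, -1, 0] → max 8
[6, -5, -1, 0, -3] → max 6
[-5, -1, 0, -3, -6] → max 0  < 1 ✓
[-1, 0, -3, -6, -4] → max 0  < 1 ✓
[0, -3, -6, -4, -7] → max 0  < 1 ✓
[-3, -6, -4, -7, -3] → max -3  < 1 ✓
[-6, -4, -7, -3, 0] → max 0  < 1 ✓
[-4, -7, -3, 0, 10] → max 10
[-7, -3, 0, 10, 2] → max 10
[-3, 0, 10, 2, 2] → max 10
[0, 10, 2, 2, -7] → max 10
[10, 2, 2, -7, 10] → max 10
5 windows satisfy the condition.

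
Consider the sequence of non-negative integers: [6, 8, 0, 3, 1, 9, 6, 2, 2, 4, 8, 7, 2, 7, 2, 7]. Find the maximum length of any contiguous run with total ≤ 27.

[6] sum 6 len 1
[6, 8] sum 14 len 2
[6, 8, 0] sum 14 len 3
[6, 8, 0, 3] sum 17 len 4
[6, 8, 0, 3, 1] sum 18 len 5
[6, 8, 0, 3, 1, 9] sum 27 len 6
[8, 0, 3, 1, 9, 6] sum 27 len 6
[0, 3, 1, 9, 6, 2] sum 21 len 6
[0, 3, 1, 9, 6, 2, 2] sum 23 len 7
[0, 3, 1, 9, 6, 2, 2, 4] sum 27 len 8
[6, 2, 2, 4, 8] sum 22 len 5
[2, 2, 4, 8, 7] sum 23 len 5
[2, 2, 4, 8, 7, 2] sum 25 len 6
[8, 7, 2, 7] sum 24 len 4
[8, 7, 2, 7, 2] sum 26 len 5
[7, 2, 7, 2, 7] sum 25 len 5
Longest length seen: 8.

8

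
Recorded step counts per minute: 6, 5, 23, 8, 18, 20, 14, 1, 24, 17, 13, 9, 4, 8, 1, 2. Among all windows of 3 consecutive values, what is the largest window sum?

[6, 5, 23] → sum 34
[5, 23, 8] → sum 36
[23, 8, 18] → sum 49
[8, 18, 20] → sum 46
[18, 20, 14] → sum 52
[20, 14, 1] → sum 35
[14, 1, 24] → sum 39
[1, 24, 17] → sum 42
[24, 17, 13] → sum 54
[17, 13, 9] → sum 39
[13, 9, 4] → sum 26
[9, 4, 8] → sum 21
[4, 8, 1] → sum 13
[8, 1, 2] → sum 11
Largest of these is 54.

54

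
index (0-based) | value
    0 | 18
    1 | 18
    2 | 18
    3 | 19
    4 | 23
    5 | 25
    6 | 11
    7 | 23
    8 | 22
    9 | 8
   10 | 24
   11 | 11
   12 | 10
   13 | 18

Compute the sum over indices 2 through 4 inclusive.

Elements at indices 2..4: 18, 19, 23
sum(18, 19, 23) = 60

60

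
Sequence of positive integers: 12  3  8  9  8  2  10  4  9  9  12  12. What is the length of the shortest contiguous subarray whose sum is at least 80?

10

add 12: running sum 12 < 80
add 3: running sum 15 < 80
add 8: running sum 23 < 80
add 9: running sum 32 < 80
add 8: running sum 40 < 80
add 2: running sum 42 < 80
add 10: running sum 52 < 80
add 4: running sum 56 < 80
add 9: running sum 65 < 80
add 9: running sum 74 < 80
end 10: [12, 3, 8, 9, 8, 2, 10, 4, 9, 9, 12] sum 86, len 11
end 11: [8, 9, 8, 2, 10, 4, 9, 9, 12, 12] sum 83, len 10
Shortest qualifying length: 10.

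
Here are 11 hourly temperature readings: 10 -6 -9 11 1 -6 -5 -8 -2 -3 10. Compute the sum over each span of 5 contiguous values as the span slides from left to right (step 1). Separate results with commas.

7, -9, -8, -7, -20, -24, -8

[10, -6, -9, 11, 1] → sum 7
[-6, -9, 11, 1, -6] → sum -9
[-9, 11, 1, -6, -5] → sum -8
[11, 1, -6, -5, -8] → sum -7
[1, -6, -5, -8, -2] → sum -20
[-6, -5, -8, -2, -3] → sum -24
[-5, -8, -2, -3, 10] → sum -8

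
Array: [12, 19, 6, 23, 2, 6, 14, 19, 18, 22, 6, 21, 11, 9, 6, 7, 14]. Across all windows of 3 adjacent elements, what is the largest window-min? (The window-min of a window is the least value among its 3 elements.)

18

Window mins for each of the 15 positions:
[12, 19, 6] → min 6
[19, 6, 23] → min 6
[6, 23, 2] → min 2
[23, 2, 6] → min 2
[2, 6, 14] → min 2
[6, 14, 19] → min 6
[14, 19, 18] → min 14
[19, 18, 22] → min 18
[18, 22, 6] → min 6
[22, 6, 21] → min 6
[6, 21, 11] → min 6
[21, 11, 9] → min 9
[11, 9, 6] → min 6
[9, 6, 7] → min 6
[6, 7, 14] → min 6
Largest of these is 18.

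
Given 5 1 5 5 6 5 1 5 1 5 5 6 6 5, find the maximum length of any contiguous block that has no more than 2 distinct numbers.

6

[5] 1 distinct, len 1
[5, 1] 2 distinct, len 2
[5, 1, 5] 2 distinct, len 3
[5, 1, 5, 5] 2 distinct, len 4
[5, 5, 6] 2 distinct, len 3
[5, 5, 6, 5] 2 distinct, len 4
[5, 1] 2 distinct, len 2
[5, 1, 5] 2 distinct, len 3
[5, 1, 5, 1] 2 distinct, len 4
[5, 1, 5, 1, 5] 2 distinct, len 5
[5, 1, 5, 1, 5, 5] 2 distinct, len 6
[5, 5, 6] 2 distinct, len 3
[5, 5, 6, 6] 2 distinct, len 4
[5, 5, 6, 6, 5] 2 distinct, len 5
Longest length with ≤2 distinct: 6.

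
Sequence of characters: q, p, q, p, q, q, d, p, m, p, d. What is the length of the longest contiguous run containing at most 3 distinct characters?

8

[q] 1 distinct, len 1
[q, p] 2 distinct, len 2
[q, p, q] 2 distinct, len 3
[q, p, q, p] 2 distinct, len 4
[q, p, q, p, q] 2 distinct, len 5
[q, p, q, p, q, q] 2 distinct, len 6
[q, p, q, p, q, q, d] 3 distinct, len 7
[q, p, q, p, q, q, d, p] 3 distinct, len 8
[d, p, m] 3 distinct, len 3
[d, p, m, p] 3 distinct, len 4
[d, p, m, p, d] 3 distinct, len 5
Longest length with ≤3 distinct: 8.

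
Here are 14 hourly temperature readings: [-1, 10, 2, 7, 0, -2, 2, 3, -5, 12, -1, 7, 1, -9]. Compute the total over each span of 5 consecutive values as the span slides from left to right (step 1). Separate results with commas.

18, 17, 9, 10, -2, 10, 11, 16, 14, 10

[-1, 10, 2, 7, 0] → sum 18
[10, 2, 7, 0, -2] → sum 17
[2, 7, 0, -2, 2] → sum 9
[7, 0, -2, 2, 3] → sum 10
[0, -2, 2, 3, -5] → sum -2
[-2, 2, 3, -5, 12] → sum 10
[2, 3, -5, 12, -1] → sum 11
[3, -5, 12, -1, 7] → sum 16
[-5, 12, -1, 7, 1] → sum 14
[12, -1, 7, 1, -9] → sum 10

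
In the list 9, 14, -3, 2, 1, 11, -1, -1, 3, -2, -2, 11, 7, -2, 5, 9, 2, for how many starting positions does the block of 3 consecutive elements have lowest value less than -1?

10

[9, 14, -3] → min -3  < -1 ✓
[14, -3, 2] → min -3  < -1 ✓
[-3, 2, 1] → min -3  < -1 ✓
[2, 1, 11] → min 1
[1, 11, -1] → min -1
[11, -1, -1] → min -1
[-1, -1, 3] → min -1
[-1, 3, -2] → min -2  < -1 ✓
[3, -2, -2] → min -2  < -1 ✓
[-2, -2, 11] → min -2  < -1 ✓
[-2, 11, 7] → min -2  < -1 ✓
[11, 7, -2] → min -2  < -1 ✓
[7, -2, 5] → min -2  < -1 ✓
[-2, 5, 9] → min -2  < -1 ✓
[5, 9, 2] → min 2
10 windows satisfy the condition.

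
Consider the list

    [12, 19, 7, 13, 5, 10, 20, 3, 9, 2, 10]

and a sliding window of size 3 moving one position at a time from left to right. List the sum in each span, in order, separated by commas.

38, 39, 25, 28, 35, 33, 32, 14, 21

(12, 19, 7) → sum 38
(19, 7, 13) → sum 39
(7, 13, 5) → sum 25
(13, 5, 10) → sum 28
(5, 10, 20) → sum 35
(10, 20, 3) → sum 33
(20, 3, 9) → sum 32
(3, 9, 2) → sum 14
(9, 2, 10) → sum 21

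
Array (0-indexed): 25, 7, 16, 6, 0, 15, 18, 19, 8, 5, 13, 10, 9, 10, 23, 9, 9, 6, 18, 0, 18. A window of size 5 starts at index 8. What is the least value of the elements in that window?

5

Elements at indices 8..12: 8, 5, 13, 10, 9
min(8, 5, 13, 10, 9) = 5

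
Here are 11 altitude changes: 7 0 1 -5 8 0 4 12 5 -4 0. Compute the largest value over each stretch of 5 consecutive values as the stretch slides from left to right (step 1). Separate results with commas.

8, 8, 8, 12, 12, 12, 12

(7, 0, 1, -5, 8) → max 8
(0, 1, -5, 8, 0) → max 8
(1, -5, 8, 0, 4) → max 8
(-5, 8, 0, 4, 12) → max 12
(8, 0, 4, 12, 5) → max 12
(0, 4, 12, 5, -4) → max 12
(4, 12, 5, -4, 0) → max 12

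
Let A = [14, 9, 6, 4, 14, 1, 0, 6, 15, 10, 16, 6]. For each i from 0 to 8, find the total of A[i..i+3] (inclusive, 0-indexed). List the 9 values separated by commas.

(14, 9, 6, 4) → sum 33
(9, 6, 4, 14) → sum 33
(6, 4, 14, 1) → sum 25
(4, 14, 1, 0) → sum 19
(14, 1, 0, 6) → sum 21
(1, 0, 6, 15) → sum 22
(0, 6, 15, 10) → sum 31
(6, 15, 10, 16) → sum 47
(15, 10, 16, 6) → sum 47

33, 33, 25, 19, 21, 22, 31, 47, 47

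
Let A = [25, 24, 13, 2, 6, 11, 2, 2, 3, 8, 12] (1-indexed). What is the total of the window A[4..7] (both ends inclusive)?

21

Elements at indices 4..7: 2, 6, 11, 2
sum(2, 6, 11, 2) = 21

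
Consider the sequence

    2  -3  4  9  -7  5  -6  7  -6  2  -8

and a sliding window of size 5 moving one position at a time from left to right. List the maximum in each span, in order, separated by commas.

[2, -3, 4, 9, -7] → max 9
[-3, 4, 9, -7, 5] → max 9
[4, 9, -7, 5, -6] → max 9
[9, -7, 5, -6, 7] → max 9
[-7, 5, -6, 7, -6] → max 7
[5, -6, 7, -6, 2] → max 7
[-6, 7, -6, 2, -8] → max 7

9, 9, 9, 9, 7, 7, 7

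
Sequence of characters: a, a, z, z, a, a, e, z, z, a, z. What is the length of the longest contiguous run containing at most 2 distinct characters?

6

add a: window [a] (1 distinct), len 1
add a: window [a, a] (1 distinct), len 2
add z: window [a, a, z] (2 distinct), len 3
add z: window [a, a, z, z] (2 distinct), len 4
add a: window [a, a, z, z, a] (2 distinct), len 5
add a: window [a, a, z, z, a, a] (2 distinct), len 6
add e: window [a, a, e] (2 distinct), len 3
add z: window [e, z] (2 distinct), len 2
add z: window [e, z, z] (2 distinct), len 3
add a: window [z, z, a] (2 distinct), len 3
add z: window [z, z, a, z] (2 distinct), len 4
Longest length with ≤2 distinct: 6.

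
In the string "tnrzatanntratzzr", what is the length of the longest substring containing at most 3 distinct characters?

Extend right; when distinct count exceeds 3, shrink from the left:
[t] 1 distinct, len 1
[t, n] 2 distinct, len 2
[t, n, r] 3 distinct, len 3
[n, r, z] 3 distinct, len 3
[r, z, a] 3 distinct, len 3
[z, a, t] 3 distinct, len 3
[z, a, t, a] 3 distinct, len 4
[a, t, a, n] 3 distinct, len 4
[a, t, a, n, n] 3 distinct, len 5
[a, t, a, n, n, t] 3 distinct, len 6
[n, n, t, r] 3 distinct, len 4
[t, r, a] 3 distinct, len 3
[t, r, a, t] 3 distinct, len 4
[a, t, z] 3 distinct, len 3
[a, t, z, z] 3 distinct, len 4
[t, z, z, r] 3 distinct, len 4
Longest length with ≤3 distinct: 6.

6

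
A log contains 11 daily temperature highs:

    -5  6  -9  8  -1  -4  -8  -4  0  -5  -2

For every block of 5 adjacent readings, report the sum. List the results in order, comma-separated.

-1, 0, -14, -9, -17, -21, -19

[-5, 6, -9, 8, -1] → sum -1
[6, -9, 8, -1, -4] → sum 0
[-9, 8, -1, -4, -8] → sum -14
[8, -1, -4, -8, -4] → sum -9
[-1, -4, -8, -4, 0] → sum -17
[-4, -8, -4, 0, -5] → sum -21
[-8, -4, 0, -5, -2] → sum -19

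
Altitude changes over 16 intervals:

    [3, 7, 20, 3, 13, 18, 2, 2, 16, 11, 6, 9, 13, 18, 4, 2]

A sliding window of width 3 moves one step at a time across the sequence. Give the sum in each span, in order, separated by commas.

(3, 7, 20) → sum 30
(7, 20, 3) → sum 30
(20, 3, 13) → sum 36
(3, 13, 18) → sum 34
(13, 18, 2) → sum 33
(18, 2, 2) → sum 22
(2, 2, 16) → sum 20
(2, 16, 11) → sum 29
(16, 11, 6) → sum 33
(11, 6, 9) → sum 26
(6, 9, 13) → sum 28
(9, 13, 18) → sum 40
(13, 18, 4) → sum 35
(18, 4, 2) → sum 24

30, 30, 36, 34, 33, 22, 20, 29, 33, 26, 28, 40, 35, 24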